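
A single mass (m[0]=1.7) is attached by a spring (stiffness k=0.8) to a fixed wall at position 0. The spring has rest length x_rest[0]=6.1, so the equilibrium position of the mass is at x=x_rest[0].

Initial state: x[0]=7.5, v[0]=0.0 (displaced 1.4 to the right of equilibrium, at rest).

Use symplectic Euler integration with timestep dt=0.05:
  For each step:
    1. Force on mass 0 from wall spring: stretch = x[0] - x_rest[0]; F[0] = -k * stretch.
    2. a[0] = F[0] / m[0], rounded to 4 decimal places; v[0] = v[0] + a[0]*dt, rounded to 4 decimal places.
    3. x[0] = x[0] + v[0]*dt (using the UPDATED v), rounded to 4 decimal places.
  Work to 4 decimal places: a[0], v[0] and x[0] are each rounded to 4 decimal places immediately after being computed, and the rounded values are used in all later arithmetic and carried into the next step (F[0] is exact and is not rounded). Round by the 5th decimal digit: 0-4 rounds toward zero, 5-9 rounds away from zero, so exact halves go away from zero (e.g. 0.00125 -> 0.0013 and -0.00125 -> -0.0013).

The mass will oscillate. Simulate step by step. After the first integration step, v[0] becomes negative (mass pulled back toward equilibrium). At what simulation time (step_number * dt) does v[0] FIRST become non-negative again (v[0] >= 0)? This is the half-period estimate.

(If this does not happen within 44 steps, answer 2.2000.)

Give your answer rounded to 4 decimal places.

Answer: 2.2000

Derivation:
Step 0: x=[7.5000] v=[0.0000]
Step 1: x=[7.4984] v=[-0.0329]
Step 2: x=[7.4951] v=[-0.0658]
Step 3: x=[7.4902] v=[-0.0986]
Step 4: x=[7.4836] v=[-0.1313]
Step 5: x=[7.4754] v=[-0.1639]
Step 6: x=[7.4656] v=[-0.1963]
Step 7: x=[7.4542] v=[-0.2284]
Step 8: x=[7.4412] v=[-0.2603]
Step 9: x=[7.4266] v=[-0.2919]
Step 10: x=[7.4104] v=[-0.3231]
Step 11: x=[7.3927] v=[-0.3539]
Step 12: x=[7.3735] v=[-0.3843]
Step 13: x=[7.3528] v=[-0.4143]
Step 14: x=[7.3306] v=[-0.4438]
Step 15: x=[7.3070] v=[-0.4728]
Step 16: x=[7.2819] v=[-0.5012]
Step 17: x=[7.2555] v=[-0.5290]
Step 18: x=[7.2277] v=[-0.5562]
Step 19: x=[7.1986] v=[-0.5827]
Step 20: x=[7.1682] v=[-0.6086]
Step 21: x=[7.1365] v=[-0.6337]
Step 22: x=[7.1036] v=[-0.6581]
Step 23: x=[7.0695] v=[-0.6817]
Step 24: x=[7.0343] v=[-0.7045]
Step 25: x=[6.9980] v=[-0.7265]
Step 26: x=[6.9606] v=[-0.7476]
Step 27: x=[6.9222] v=[-0.7679]
Step 28: x=[6.8828] v=[-0.7872]
Step 29: x=[6.8425] v=[-0.8056]
Step 30: x=[6.8013] v=[-0.8231]
Step 31: x=[6.7593] v=[-0.8396]
Step 32: x=[6.7165] v=[-0.8551]
Step 33: x=[6.6730] v=[-0.8696]
Step 34: x=[6.6288] v=[-0.8831]
Step 35: x=[6.5840] v=[-0.8955]
Step 36: x=[6.5387] v=[-0.9069]
Step 37: x=[6.4928] v=[-0.9172]
Step 38: x=[6.4465] v=[-0.9264]
Step 39: x=[6.3998] v=[-0.9346]
Step 40: x=[6.3527] v=[-0.9417]
Step 41: x=[6.3053] v=[-0.9476]
Step 42: x=[6.2577] v=[-0.9524]
Step 43: x=[6.2099] v=[-0.9561]
Step 44: x=[6.1620] v=[-0.9587]
v[0] did not become non-negative within 44 steps; using fallback time=2.2000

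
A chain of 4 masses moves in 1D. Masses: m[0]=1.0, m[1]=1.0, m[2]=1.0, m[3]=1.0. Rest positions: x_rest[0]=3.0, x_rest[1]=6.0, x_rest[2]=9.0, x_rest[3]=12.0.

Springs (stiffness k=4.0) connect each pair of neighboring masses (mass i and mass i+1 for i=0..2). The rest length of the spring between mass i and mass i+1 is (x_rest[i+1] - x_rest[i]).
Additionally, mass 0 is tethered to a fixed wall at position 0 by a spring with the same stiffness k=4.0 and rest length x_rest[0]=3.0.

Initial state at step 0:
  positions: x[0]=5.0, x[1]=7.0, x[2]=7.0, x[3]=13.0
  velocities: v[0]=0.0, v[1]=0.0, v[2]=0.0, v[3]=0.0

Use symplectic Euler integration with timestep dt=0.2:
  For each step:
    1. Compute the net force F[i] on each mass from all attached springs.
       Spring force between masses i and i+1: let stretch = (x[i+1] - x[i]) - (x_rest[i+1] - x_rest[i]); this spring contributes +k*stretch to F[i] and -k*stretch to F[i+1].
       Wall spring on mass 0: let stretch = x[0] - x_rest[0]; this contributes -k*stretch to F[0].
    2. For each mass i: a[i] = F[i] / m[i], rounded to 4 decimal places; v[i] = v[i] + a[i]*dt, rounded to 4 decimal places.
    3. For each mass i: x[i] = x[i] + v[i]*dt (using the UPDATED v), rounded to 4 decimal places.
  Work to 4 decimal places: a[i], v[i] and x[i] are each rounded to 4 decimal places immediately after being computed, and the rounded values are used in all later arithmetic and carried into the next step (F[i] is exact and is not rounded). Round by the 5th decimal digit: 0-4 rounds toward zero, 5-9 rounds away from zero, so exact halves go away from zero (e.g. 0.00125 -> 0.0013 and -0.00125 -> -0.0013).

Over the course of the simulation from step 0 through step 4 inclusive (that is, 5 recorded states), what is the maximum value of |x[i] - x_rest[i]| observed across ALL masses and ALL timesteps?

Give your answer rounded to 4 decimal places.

Answer: 2.4053

Derivation:
Step 0: x=[5.0000 7.0000 7.0000 13.0000] v=[0.0000 0.0000 0.0000 0.0000]
Step 1: x=[4.5200 6.6800 7.9600 12.5200] v=[-2.4000 -1.6000 4.8000 -2.4000]
Step 2: x=[3.6624 6.2192 9.4448 11.7904] v=[-4.2880 -2.3040 7.4240 -3.6480]
Step 3: x=[2.6279 5.8654 10.7888 11.1655] v=[-5.1725 -1.7690 6.7200 -3.1245]
Step 4: x=[1.6909 5.7813 11.4053 10.9603] v=[-4.6848 -0.4203 3.0826 -1.0259]
Max displacement = 2.4053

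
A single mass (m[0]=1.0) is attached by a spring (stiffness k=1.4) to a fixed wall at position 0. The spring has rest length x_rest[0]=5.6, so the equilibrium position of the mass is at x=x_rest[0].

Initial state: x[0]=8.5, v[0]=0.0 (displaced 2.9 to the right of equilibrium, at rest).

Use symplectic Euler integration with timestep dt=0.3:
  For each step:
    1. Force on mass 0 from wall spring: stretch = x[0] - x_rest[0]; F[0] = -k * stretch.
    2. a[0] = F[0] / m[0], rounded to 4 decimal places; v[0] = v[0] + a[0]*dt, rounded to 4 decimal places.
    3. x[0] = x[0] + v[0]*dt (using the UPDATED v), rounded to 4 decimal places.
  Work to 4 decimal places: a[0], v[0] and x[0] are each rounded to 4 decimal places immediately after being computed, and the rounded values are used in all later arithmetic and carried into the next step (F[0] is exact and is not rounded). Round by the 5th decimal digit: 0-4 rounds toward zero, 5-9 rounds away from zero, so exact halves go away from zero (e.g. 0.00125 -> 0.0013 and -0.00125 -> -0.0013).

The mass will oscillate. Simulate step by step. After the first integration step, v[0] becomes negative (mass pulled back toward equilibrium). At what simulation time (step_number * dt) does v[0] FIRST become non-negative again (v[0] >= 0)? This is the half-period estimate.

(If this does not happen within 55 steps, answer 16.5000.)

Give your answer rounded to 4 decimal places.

Answer: 2.7000

Derivation:
Step 0: x=[8.5000] v=[0.0000]
Step 1: x=[8.1346] v=[-1.2180]
Step 2: x=[7.4499] v=[-2.2825]
Step 3: x=[6.5321] v=[-3.0595]
Step 4: x=[5.4968] v=[-3.4510]
Step 5: x=[4.4745] v=[-3.4077]
Step 6: x=[3.5940] v=[-2.9350]
Step 7: x=[2.9663] v=[-2.0925]
Step 8: x=[2.6704] v=[-0.9863]
Step 9: x=[2.7436] v=[0.2441]
First v>=0 after going negative at step 9, time=2.7000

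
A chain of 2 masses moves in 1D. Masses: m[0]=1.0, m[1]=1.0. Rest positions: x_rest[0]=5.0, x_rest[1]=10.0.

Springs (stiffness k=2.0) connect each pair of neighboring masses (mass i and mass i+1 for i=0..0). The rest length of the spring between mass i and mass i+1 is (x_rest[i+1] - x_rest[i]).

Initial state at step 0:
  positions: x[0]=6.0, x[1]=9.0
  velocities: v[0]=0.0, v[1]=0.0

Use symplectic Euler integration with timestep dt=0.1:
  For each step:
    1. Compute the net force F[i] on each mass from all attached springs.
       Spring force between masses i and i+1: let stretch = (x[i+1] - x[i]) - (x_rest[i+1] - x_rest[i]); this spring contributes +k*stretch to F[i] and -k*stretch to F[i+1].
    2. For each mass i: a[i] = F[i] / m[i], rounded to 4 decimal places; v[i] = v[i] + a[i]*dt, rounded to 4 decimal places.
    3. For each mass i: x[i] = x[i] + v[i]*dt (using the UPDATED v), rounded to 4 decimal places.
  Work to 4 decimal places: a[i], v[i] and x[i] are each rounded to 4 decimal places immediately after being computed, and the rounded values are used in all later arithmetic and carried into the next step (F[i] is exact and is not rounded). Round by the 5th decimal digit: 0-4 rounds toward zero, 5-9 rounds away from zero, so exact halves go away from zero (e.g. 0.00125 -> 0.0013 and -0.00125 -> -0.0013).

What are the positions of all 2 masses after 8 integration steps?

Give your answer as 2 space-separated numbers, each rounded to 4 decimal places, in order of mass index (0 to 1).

Answer: 4.8676 10.1324

Derivation:
Step 0: x=[6.0000 9.0000] v=[0.0000 0.0000]
Step 1: x=[5.9600 9.0400] v=[-0.4000 0.4000]
Step 2: x=[5.8816 9.1184] v=[-0.7840 0.7840]
Step 3: x=[5.7679 9.2321] v=[-1.1366 1.1366]
Step 4: x=[5.6235 9.3765] v=[-1.4438 1.4438]
Step 5: x=[5.4542 9.5458] v=[-1.6932 1.6932]
Step 6: x=[5.2667 9.7333] v=[-1.8749 1.8749]
Step 7: x=[5.0685 9.9315] v=[-1.9816 1.9816]
Step 8: x=[4.8676 10.1324] v=[-2.0090 2.0090]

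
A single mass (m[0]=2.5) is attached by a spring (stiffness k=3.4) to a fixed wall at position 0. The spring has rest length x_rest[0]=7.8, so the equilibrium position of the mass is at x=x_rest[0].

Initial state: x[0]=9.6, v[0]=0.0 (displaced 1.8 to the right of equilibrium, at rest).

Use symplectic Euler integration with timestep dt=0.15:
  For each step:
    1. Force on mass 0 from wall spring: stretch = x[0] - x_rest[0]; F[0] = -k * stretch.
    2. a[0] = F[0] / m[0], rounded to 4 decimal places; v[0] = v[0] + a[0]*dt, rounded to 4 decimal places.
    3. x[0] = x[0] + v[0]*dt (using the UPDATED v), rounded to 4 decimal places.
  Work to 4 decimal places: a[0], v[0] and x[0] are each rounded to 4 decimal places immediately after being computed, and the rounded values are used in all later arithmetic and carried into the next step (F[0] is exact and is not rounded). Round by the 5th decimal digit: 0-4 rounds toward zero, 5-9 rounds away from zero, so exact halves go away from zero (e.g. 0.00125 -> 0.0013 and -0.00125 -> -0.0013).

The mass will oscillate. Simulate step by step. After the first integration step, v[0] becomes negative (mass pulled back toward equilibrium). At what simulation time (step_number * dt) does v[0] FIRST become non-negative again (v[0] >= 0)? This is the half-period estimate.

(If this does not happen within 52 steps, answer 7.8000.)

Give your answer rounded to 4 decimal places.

Step 0: x=[9.6000] v=[0.0000]
Step 1: x=[9.5449] v=[-0.3672]
Step 2: x=[9.4364] v=[-0.7232]
Step 3: x=[9.2779] v=[-1.0570]
Step 4: x=[9.0741] v=[-1.3585]
Step 5: x=[8.8313] v=[-1.6184]
Step 6: x=[8.5570] v=[-1.8288]
Step 7: x=[8.2595] v=[-1.9832]
Step 8: x=[7.9480] v=[-2.0769]
Step 9: x=[7.6319] v=[-2.1071]
Step 10: x=[7.3210] v=[-2.0728]
Step 11: x=[7.0247] v=[-1.9751]
Step 12: x=[6.7522] v=[-1.8169]
Step 13: x=[6.5117] v=[-1.6032]
Step 14: x=[6.3106] v=[-1.3404]
Step 15: x=[6.1551] v=[-1.0366]
Step 16: x=[6.0500] v=[-0.7010]
Step 17: x=[5.9984] v=[-0.3440]
Step 18: x=[6.0019] v=[0.0235]
First v>=0 after going negative at step 18, time=2.7000

Answer: 2.7000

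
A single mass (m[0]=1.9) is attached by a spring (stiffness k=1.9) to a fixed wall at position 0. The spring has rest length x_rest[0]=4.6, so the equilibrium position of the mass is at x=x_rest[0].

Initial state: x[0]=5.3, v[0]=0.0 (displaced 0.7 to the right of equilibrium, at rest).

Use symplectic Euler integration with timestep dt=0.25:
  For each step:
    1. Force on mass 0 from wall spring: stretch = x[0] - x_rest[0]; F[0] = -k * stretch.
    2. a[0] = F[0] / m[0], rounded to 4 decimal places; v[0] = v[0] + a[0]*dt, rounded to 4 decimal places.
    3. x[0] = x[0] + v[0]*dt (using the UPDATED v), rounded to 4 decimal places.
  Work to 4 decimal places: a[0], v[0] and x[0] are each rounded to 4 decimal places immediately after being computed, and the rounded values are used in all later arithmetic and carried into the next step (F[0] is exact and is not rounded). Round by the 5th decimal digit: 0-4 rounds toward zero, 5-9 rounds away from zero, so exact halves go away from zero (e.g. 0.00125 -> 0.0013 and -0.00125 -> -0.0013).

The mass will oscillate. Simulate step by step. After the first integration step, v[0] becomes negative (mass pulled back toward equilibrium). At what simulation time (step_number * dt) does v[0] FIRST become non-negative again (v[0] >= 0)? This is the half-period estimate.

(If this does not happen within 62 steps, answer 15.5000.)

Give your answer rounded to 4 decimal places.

Answer: 3.2500

Derivation:
Step 0: x=[5.3000] v=[0.0000]
Step 1: x=[5.2563] v=[-0.1750]
Step 2: x=[5.1715] v=[-0.3391]
Step 3: x=[5.0510] v=[-0.4820]
Step 4: x=[4.9023] v=[-0.5948]
Step 5: x=[4.7347] v=[-0.6704]
Step 6: x=[4.5587] v=[-0.7041]
Step 7: x=[4.3853] v=[-0.6938]
Step 8: x=[4.2253] v=[-0.6401]
Step 9: x=[4.0887] v=[-0.5464]
Step 10: x=[3.9841] v=[-0.4186]
Step 11: x=[3.9180] v=[-0.2646]
Step 12: x=[3.8945] v=[-0.0941]
Step 13: x=[3.9151] v=[0.0823]
First v>=0 after going negative at step 13, time=3.2500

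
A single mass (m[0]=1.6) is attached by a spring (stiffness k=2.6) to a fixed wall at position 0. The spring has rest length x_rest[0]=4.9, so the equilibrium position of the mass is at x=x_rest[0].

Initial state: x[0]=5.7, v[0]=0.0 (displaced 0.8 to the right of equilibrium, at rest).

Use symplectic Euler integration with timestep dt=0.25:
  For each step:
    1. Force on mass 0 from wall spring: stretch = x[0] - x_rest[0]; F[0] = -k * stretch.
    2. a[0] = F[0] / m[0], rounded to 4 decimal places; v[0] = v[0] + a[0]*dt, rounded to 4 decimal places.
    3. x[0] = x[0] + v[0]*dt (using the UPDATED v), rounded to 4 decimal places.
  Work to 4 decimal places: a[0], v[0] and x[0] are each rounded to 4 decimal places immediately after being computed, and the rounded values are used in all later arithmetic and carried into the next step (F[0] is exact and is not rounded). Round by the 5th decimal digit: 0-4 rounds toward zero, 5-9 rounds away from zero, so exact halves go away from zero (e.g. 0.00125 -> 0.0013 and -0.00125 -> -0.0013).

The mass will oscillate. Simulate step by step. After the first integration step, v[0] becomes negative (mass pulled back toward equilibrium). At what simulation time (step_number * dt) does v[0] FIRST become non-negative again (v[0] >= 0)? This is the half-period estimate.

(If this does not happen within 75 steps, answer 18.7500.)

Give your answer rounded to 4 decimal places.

Step 0: x=[5.7000] v=[0.0000]
Step 1: x=[5.6188] v=[-0.3250]
Step 2: x=[5.4646] v=[-0.6170]
Step 3: x=[5.2530] v=[-0.8464]
Step 4: x=[5.0056] v=[-0.9898]
Step 5: x=[4.7474] v=[-1.0327]
Step 6: x=[4.5047] v=[-0.9707]
Step 7: x=[4.3022] v=[-0.8101]
Step 8: x=[4.1604] v=[-0.5673]
Step 9: x=[4.0937] v=[-0.2668]
Step 10: x=[4.1089] v=[0.0608]
First v>=0 after going negative at step 10, time=2.5000

Answer: 2.5000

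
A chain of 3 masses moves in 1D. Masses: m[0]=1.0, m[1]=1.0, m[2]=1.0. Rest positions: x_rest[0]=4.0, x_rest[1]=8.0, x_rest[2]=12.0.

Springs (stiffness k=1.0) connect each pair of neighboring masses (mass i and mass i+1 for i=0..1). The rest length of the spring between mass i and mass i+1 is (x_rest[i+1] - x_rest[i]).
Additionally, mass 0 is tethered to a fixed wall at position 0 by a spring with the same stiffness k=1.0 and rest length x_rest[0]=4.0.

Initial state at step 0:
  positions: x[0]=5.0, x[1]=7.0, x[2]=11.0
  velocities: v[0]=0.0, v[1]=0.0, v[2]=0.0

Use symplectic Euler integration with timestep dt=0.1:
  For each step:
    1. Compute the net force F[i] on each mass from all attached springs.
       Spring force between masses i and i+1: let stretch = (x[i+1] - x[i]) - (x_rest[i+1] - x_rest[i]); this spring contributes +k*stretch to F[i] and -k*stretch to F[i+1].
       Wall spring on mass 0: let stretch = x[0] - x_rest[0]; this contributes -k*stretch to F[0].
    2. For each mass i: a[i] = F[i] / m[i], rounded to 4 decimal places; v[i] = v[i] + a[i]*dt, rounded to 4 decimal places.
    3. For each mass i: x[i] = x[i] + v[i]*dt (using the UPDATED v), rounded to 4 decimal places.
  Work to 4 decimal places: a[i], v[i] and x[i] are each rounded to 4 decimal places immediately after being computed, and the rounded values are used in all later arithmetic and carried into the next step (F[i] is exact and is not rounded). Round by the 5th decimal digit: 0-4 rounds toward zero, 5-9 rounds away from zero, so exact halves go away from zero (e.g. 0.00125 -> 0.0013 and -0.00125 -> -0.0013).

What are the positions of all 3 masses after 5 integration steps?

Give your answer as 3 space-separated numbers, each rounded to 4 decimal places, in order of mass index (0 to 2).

Step 0: x=[5.0000 7.0000 11.0000] v=[0.0000 0.0000 0.0000]
Step 1: x=[4.9700 7.0200 11.0000] v=[-0.3000 0.2000 0.0000]
Step 2: x=[4.9108 7.0593 11.0002] v=[-0.5920 0.3930 0.0020]
Step 3: x=[4.8240 7.1165 11.0010] v=[-0.8682 0.5722 0.0079]
Step 4: x=[4.7119 7.1896 11.0030] v=[-1.1214 0.7314 0.0195]
Step 5: x=[4.5774 7.2761 11.0068] v=[-1.3448 0.8650 0.0382]

Answer: 4.5774 7.2761 11.0068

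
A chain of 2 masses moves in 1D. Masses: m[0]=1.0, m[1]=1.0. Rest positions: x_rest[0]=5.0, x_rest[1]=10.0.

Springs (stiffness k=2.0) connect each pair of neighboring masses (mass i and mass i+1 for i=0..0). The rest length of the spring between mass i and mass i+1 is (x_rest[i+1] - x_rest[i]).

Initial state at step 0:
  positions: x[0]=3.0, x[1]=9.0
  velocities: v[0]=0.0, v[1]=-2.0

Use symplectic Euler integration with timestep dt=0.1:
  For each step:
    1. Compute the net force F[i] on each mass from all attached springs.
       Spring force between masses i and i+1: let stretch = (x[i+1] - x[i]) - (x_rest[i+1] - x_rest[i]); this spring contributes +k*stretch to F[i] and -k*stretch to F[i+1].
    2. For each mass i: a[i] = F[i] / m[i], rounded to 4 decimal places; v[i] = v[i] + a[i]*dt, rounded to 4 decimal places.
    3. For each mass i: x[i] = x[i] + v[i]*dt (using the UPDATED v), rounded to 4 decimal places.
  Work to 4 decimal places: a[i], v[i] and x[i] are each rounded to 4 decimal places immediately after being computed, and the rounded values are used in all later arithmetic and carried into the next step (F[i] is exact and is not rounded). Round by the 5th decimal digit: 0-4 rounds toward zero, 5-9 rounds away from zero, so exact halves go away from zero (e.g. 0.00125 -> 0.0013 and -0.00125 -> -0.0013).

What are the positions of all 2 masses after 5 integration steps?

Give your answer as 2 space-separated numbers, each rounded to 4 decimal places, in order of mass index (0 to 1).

Answer: 3.1962 7.8038

Derivation:
Step 0: x=[3.0000 9.0000] v=[0.0000 -2.0000]
Step 1: x=[3.0200 8.7800] v=[0.2000 -2.2000]
Step 2: x=[3.0552 8.5448] v=[0.3520 -2.3520]
Step 3: x=[3.1002 8.2998] v=[0.4499 -2.4499]
Step 4: x=[3.1492 8.0508] v=[0.4898 -2.4898]
Step 5: x=[3.1962 7.8038] v=[0.4701 -2.4701]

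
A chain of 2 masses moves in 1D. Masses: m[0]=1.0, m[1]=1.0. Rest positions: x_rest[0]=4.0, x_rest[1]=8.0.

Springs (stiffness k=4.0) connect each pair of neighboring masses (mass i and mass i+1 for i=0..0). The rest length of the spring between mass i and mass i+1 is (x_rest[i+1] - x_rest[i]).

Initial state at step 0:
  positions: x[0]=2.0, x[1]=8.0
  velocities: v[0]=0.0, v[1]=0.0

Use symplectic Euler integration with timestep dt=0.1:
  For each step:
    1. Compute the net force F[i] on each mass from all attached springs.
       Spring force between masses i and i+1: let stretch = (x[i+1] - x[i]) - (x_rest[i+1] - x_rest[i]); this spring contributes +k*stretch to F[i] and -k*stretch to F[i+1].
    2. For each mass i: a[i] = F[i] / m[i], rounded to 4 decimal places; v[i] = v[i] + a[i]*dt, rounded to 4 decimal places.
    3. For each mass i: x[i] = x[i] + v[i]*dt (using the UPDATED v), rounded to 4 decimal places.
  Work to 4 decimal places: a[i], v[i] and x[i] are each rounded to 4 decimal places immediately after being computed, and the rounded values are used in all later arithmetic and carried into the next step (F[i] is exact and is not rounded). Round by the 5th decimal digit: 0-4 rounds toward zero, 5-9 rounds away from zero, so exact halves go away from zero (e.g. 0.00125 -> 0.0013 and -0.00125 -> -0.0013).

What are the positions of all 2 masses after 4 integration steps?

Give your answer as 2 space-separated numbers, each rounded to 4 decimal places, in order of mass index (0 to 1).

Answer: 2.7075 7.2925

Derivation:
Step 0: x=[2.0000 8.0000] v=[0.0000 0.0000]
Step 1: x=[2.0800 7.9200] v=[0.8000 -0.8000]
Step 2: x=[2.2336 7.7664] v=[1.5360 -1.5360]
Step 3: x=[2.4485 7.5515] v=[2.1491 -2.1491]
Step 4: x=[2.7075 7.2925] v=[2.5903 -2.5903]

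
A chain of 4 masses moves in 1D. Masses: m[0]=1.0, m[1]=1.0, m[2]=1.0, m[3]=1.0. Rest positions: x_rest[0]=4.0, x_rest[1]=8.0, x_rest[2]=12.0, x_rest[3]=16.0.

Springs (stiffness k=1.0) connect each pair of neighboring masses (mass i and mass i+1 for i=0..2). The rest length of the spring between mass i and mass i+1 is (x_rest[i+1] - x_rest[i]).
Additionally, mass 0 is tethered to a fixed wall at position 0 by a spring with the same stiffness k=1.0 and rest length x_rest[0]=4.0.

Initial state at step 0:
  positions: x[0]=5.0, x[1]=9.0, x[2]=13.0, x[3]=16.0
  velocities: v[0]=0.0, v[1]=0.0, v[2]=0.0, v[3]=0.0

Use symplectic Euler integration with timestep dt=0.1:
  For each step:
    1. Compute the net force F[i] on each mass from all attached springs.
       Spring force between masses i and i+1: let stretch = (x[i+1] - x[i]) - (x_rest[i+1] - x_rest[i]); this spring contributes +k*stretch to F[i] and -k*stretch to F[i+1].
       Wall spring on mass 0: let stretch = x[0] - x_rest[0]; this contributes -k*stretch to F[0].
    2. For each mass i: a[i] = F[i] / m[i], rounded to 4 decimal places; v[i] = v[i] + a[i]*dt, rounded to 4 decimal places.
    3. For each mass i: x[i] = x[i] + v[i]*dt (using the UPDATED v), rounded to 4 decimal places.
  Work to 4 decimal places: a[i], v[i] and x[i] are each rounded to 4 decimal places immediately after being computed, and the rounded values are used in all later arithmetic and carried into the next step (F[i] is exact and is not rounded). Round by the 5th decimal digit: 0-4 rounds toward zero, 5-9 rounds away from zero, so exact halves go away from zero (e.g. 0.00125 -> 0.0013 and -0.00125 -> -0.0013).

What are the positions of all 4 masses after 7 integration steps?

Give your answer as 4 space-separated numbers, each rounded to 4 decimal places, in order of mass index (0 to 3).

Step 0: x=[5.0000 9.0000 13.0000 16.0000] v=[0.0000 0.0000 0.0000 0.0000]
Step 1: x=[4.9900 9.0000 12.9900 16.0100] v=[-0.1000 0.0000 -0.1000 0.1000]
Step 2: x=[4.9702 8.9998 12.9703 16.0298] v=[-0.1980 -0.0020 -0.1970 0.1980]
Step 3: x=[4.9410 8.9990 12.9415 16.0590] v=[-0.2921 -0.0079 -0.2881 0.2921]
Step 4: x=[4.9030 8.9971 12.9044 16.0970] v=[-0.3804 -0.0195 -0.3706 0.3804]
Step 5: x=[4.8569 8.9933 12.8602 16.1431] v=[-0.4613 -0.0382 -0.4421 0.4611]
Step 6: x=[4.8036 8.9868 12.8102 16.1964] v=[-0.5334 -0.0652 -0.5005 0.5328]
Step 7: x=[4.7441 8.9767 12.7558 16.2558] v=[-0.5954 -0.1012 -0.5442 0.5942]

Answer: 4.7441 8.9767 12.7558 16.2558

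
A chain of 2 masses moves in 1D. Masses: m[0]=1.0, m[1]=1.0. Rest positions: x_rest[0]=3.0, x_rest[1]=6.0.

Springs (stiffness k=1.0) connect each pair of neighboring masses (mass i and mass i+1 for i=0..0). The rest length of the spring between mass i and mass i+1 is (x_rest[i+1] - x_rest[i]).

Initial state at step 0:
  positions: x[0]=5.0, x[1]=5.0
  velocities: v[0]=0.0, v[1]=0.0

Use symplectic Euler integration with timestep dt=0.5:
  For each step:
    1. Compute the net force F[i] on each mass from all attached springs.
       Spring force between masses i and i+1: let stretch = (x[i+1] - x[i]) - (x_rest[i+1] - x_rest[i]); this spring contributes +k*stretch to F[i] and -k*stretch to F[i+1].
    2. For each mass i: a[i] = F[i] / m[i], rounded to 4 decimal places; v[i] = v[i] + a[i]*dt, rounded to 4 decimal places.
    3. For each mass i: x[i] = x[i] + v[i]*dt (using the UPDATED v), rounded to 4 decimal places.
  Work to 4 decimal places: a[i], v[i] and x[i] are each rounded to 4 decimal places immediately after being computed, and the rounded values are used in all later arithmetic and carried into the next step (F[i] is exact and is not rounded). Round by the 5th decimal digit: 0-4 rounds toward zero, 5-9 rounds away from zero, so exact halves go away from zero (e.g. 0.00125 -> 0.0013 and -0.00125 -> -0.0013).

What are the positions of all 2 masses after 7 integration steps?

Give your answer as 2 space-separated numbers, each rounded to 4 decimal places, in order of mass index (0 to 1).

Step 0: x=[5.0000 5.0000] v=[0.0000 0.0000]
Step 1: x=[4.2500 5.7500] v=[-1.5000 1.5000]
Step 2: x=[3.1250 6.8750] v=[-2.2500 2.2500]
Step 3: x=[2.1875 7.8125] v=[-1.8750 1.8750]
Step 4: x=[1.9063 8.0938] v=[-0.5625 0.5625]
Step 5: x=[2.4220 7.5782] v=[1.0313 -1.0313]
Step 6: x=[3.4767 6.5235] v=[2.1094 -2.1094]
Step 7: x=[4.5431 5.4571] v=[2.1328 -2.1328]

Answer: 4.5431 5.4571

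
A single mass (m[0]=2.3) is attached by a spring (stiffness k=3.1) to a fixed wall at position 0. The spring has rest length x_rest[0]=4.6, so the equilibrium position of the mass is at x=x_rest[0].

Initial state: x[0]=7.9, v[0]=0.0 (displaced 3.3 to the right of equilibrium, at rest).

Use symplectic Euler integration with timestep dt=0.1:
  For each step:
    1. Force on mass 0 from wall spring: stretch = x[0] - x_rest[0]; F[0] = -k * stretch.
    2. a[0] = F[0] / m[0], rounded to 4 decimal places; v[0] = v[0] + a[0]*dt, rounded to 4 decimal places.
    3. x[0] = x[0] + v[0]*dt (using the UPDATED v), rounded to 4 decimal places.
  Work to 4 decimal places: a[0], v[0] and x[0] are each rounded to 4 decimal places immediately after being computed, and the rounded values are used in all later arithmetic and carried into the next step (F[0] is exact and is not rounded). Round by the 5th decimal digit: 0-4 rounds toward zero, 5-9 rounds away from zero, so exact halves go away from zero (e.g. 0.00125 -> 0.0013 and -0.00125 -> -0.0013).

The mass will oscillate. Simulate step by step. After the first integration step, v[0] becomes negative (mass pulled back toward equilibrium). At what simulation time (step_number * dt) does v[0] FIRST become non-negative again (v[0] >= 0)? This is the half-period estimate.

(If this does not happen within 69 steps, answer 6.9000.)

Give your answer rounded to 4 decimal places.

Step 0: x=[7.9000] v=[0.0000]
Step 1: x=[7.8555] v=[-0.4448]
Step 2: x=[7.7671] v=[-0.8836]
Step 3: x=[7.6361] v=[-1.3105]
Step 4: x=[7.4641] v=[-1.7197]
Step 5: x=[7.2535] v=[-2.1057]
Step 6: x=[7.0072] v=[-2.4634]
Step 7: x=[6.7284] v=[-2.7879]
Step 8: x=[6.4209] v=[-3.0748]
Step 9: x=[6.0889] v=[-3.3202]
Step 10: x=[5.7368] v=[-3.5209]
Step 11: x=[5.3694] v=[-3.6741]
Step 12: x=[4.9916] v=[-3.7778]
Step 13: x=[4.6085] v=[-3.8306]
Step 14: x=[4.2253] v=[-3.8318]
Step 15: x=[3.8472] v=[-3.7813]
Step 16: x=[3.4792] v=[-3.6798]
Step 17: x=[3.1263] v=[-3.5287]
Step 18: x=[2.7933] v=[-3.3301]
Step 19: x=[2.4846] v=[-3.0866]
Step 20: x=[2.2045] v=[-2.8015]
Step 21: x=[1.9566] v=[-2.4786]
Step 22: x=[1.7444] v=[-2.1223]
Step 23: x=[1.5707] v=[-1.7374]
Step 24: x=[1.4378] v=[-1.3291]
Step 25: x=[1.3475] v=[-0.9029]
Step 26: x=[1.3011] v=[-0.4645]
Step 27: x=[1.2991] v=[-0.0199]
Step 28: x=[1.3416] v=[0.4250]
First v>=0 after going negative at step 28, time=2.8000

Answer: 2.8000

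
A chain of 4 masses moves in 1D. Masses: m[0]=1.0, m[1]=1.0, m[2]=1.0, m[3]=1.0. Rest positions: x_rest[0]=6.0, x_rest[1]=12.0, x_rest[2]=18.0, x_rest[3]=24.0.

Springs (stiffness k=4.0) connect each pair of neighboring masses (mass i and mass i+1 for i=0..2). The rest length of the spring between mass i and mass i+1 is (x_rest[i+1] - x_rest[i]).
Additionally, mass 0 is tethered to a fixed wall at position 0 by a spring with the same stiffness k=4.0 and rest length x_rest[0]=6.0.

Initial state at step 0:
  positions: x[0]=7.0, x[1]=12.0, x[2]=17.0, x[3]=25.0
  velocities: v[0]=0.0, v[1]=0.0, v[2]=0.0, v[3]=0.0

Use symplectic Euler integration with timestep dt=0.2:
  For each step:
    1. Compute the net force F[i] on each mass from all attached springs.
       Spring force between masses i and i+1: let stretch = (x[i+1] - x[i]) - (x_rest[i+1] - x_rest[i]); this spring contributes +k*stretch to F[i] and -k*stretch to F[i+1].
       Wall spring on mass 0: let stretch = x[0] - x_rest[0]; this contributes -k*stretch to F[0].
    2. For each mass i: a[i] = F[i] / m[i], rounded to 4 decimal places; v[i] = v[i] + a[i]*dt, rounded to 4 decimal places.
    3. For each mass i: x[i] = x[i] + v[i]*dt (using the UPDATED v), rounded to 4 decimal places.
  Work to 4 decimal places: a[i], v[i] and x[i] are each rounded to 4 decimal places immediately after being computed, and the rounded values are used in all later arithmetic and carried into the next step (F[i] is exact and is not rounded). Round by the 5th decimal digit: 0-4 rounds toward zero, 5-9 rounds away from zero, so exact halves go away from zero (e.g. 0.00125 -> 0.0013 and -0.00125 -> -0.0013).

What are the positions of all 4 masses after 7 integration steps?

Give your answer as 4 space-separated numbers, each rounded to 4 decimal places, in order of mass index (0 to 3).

Step 0: x=[7.0000 12.0000 17.0000 25.0000] v=[0.0000 0.0000 0.0000 0.0000]
Step 1: x=[6.6800 12.0000 17.4800 24.6800] v=[-1.6000 0.0000 2.4000 -1.6000]
Step 2: x=[6.1424 12.0256 18.2352 24.1680] v=[-2.6880 0.1280 3.7760 -2.5600]
Step 3: x=[5.5633 12.1034 18.9461 23.6668] v=[-2.8954 0.3891 3.5546 -2.5062]
Step 4: x=[5.1405 12.2296 19.3175 23.3702] v=[-2.1140 0.6312 1.8570 -1.4828]
Step 5: x=[5.0295 12.3556 19.2033 23.3852] v=[-0.5551 0.6302 -0.5712 0.0750]
Step 6: x=[5.2859 12.4051 18.6625 23.6911] v=[1.2822 0.2475 -2.7038 1.5295]
Step 7: x=[5.8357 12.3167 17.9251 24.1524] v=[2.7488 -0.4419 -3.6868 2.3066]

Answer: 5.8357 12.3167 17.9251 24.1524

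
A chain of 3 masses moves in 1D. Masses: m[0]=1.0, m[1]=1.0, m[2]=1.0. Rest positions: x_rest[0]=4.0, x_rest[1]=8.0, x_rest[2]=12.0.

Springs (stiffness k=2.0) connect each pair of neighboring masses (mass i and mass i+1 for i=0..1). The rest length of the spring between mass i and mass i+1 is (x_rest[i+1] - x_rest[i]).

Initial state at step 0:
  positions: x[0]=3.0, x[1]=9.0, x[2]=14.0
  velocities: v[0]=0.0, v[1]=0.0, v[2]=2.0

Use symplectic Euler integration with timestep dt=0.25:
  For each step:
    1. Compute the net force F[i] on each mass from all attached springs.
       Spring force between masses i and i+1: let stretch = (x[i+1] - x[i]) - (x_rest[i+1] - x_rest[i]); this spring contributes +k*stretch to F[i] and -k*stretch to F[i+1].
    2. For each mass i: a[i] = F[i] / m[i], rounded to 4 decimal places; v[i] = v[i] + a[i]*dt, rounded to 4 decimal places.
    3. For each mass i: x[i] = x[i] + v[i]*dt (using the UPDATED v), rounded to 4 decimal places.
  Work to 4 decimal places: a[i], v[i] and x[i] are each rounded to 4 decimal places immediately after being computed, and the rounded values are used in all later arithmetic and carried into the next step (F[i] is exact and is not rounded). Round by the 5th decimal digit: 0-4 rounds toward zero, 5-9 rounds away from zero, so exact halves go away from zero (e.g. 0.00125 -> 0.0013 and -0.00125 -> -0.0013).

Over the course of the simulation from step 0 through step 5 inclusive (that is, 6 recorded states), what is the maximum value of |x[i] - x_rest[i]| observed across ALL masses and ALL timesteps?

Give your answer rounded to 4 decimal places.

Answer: 2.5625

Derivation:
Step 0: x=[3.0000 9.0000 14.0000] v=[0.0000 0.0000 2.0000]
Step 1: x=[3.2500 8.8750 14.3750] v=[1.0000 -0.5000 1.5000]
Step 2: x=[3.7031 8.7344 14.5625] v=[1.8125 -0.5625 0.7500]
Step 3: x=[4.2852 8.6934 14.5215] v=[2.3282 -0.1641 -0.1641]
Step 4: x=[4.9183 8.8299 14.2520] v=[2.5323 0.5459 -1.0782]
Step 5: x=[5.5403 9.1552 13.8047] v=[2.4881 1.3012 -1.7893]
Max displacement = 2.5625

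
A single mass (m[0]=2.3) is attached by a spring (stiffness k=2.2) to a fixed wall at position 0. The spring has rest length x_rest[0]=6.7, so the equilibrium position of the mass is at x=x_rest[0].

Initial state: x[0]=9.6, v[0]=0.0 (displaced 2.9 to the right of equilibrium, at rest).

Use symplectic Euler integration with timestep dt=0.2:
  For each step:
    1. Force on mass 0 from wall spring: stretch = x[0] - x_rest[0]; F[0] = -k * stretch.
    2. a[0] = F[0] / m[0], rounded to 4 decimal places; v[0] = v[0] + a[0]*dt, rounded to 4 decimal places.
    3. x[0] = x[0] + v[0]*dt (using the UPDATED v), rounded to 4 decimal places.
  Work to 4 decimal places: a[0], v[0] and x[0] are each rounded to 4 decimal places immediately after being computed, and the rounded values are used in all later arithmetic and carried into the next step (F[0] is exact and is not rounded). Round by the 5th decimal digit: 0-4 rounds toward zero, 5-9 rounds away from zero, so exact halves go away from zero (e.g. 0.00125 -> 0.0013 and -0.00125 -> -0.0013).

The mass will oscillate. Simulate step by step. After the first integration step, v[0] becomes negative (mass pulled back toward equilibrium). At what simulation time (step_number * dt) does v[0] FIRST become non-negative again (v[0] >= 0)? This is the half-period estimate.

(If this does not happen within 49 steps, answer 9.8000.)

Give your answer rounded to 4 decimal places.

Answer: 3.4000

Derivation:
Step 0: x=[9.6000] v=[0.0000]
Step 1: x=[9.4890] v=[-0.5548]
Step 2: x=[9.2713] v=[-1.0883]
Step 3: x=[8.9553] v=[-1.5802]
Step 4: x=[8.5530] v=[-2.0116]
Step 5: x=[8.0798] v=[-2.3661]
Step 6: x=[7.5538] v=[-2.6301]
Step 7: x=[6.9951] v=[-2.7934]
Step 8: x=[6.4251] v=[-2.8499]
Step 9: x=[5.8656] v=[-2.7973]
Step 10: x=[5.3381] v=[-2.6377]
Step 11: x=[4.8627] v=[-2.3772]
Step 12: x=[4.4576] v=[-2.0257]
Step 13: x=[4.1383] v=[-1.5967]
Step 14: x=[3.9170] v=[-1.1066]
Step 15: x=[3.8022] v=[-0.5742]
Step 16: x=[3.7982] v=[-0.0198]
Step 17: x=[3.9053] v=[0.5353]
First v>=0 after going negative at step 17, time=3.4000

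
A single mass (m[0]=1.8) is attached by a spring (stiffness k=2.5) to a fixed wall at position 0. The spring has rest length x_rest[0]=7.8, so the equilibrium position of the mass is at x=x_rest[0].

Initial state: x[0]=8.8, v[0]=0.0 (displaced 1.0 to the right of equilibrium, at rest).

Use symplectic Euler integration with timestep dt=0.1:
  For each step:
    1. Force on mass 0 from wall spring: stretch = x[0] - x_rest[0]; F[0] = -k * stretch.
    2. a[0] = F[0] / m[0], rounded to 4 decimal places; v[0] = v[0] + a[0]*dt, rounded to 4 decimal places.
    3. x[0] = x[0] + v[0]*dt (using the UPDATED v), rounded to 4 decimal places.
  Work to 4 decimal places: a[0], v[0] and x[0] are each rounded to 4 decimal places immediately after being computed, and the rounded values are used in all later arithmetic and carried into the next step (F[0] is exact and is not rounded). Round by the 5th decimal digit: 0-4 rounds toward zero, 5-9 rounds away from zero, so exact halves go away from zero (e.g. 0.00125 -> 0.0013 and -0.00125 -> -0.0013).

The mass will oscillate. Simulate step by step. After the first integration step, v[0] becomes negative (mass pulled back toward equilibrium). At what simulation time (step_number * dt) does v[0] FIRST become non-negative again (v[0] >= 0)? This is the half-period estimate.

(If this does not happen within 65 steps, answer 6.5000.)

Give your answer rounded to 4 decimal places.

Step 0: x=[8.8000] v=[0.0000]
Step 1: x=[8.7861] v=[-0.1389]
Step 2: x=[8.7585] v=[-0.2759]
Step 3: x=[8.7176] v=[-0.4090]
Step 4: x=[8.6640] v=[-0.5364]
Step 5: x=[8.5984] v=[-0.6564]
Step 6: x=[8.5217] v=[-0.7673]
Step 7: x=[8.4350] v=[-0.8675]
Step 8: x=[8.3394] v=[-0.9557]
Step 9: x=[8.2363] v=[-1.0306]
Step 10: x=[8.1272] v=[-1.0912]
Step 11: x=[8.0135] v=[-1.1366]
Step 12: x=[7.8969] v=[-1.1663]
Step 13: x=[7.7789] v=[-1.1798]
Step 14: x=[7.6612] v=[-1.1769]
Step 15: x=[7.5454] v=[-1.1576]
Step 16: x=[7.4332] v=[-1.1222]
Step 17: x=[7.3261] v=[-1.0713]
Step 18: x=[7.2256] v=[-1.0055]
Step 19: x=[7.1330] v=[-0.9257]
Step 20: x=[7.0497] v=[-0.8331]
Step 21: x=[6.9768] v=[-0.7289]
Step 22: x=[6.9153] v=[-0.6146]
Step 23: x=[6.8661] v=[-0.4917]
Step 24: x=[6.8299] v=[-0.3620]
Step 25: x=[6.8072] v=[-0.2273]
Step 26: x=[6.7983] v=[-0.0894]
Step 27: x=[6.8033] v=[0.0497]
First v>=0 after going negative at step 27, time=2.7000

Answer: 2.7000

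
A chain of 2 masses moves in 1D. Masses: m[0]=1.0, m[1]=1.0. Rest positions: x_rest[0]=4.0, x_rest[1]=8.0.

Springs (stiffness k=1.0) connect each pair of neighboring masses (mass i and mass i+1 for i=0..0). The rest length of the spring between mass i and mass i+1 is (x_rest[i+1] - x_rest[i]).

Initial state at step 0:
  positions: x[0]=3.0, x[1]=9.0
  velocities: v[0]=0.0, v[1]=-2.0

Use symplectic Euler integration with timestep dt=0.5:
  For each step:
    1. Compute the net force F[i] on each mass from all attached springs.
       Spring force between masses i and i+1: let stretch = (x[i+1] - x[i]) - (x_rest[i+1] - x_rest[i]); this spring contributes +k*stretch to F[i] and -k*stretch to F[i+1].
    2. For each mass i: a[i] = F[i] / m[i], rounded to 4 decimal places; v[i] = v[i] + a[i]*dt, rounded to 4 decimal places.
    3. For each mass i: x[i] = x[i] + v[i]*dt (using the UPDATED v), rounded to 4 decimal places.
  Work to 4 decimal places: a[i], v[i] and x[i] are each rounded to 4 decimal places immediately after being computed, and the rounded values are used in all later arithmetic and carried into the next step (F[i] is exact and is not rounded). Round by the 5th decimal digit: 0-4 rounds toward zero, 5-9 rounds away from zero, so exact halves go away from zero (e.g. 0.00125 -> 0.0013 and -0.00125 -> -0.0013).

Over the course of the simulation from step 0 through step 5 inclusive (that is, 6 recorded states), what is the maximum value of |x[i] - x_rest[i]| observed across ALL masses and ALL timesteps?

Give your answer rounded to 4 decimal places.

Step 0: x=[3.0000 9.0000] v=[0.0000 -2.0000]
Step 1: x=[3.5000 7.5000] v=[1.0000 -3.0000]
Step 2: x=[4.0000 6.0000] v=[1.0000 -3.0000]
Step 3: x=[4.0000 5.0000] v=[0.0000 -2.0000]
Step 4: x=[3.2500 4.7500] v=[-1.5000 -0.5000]
Step 5: x=[1.8750 5.1250] v=[-2.7500 0.7500]
Max displacement = 3.2500

Answer: 3.2500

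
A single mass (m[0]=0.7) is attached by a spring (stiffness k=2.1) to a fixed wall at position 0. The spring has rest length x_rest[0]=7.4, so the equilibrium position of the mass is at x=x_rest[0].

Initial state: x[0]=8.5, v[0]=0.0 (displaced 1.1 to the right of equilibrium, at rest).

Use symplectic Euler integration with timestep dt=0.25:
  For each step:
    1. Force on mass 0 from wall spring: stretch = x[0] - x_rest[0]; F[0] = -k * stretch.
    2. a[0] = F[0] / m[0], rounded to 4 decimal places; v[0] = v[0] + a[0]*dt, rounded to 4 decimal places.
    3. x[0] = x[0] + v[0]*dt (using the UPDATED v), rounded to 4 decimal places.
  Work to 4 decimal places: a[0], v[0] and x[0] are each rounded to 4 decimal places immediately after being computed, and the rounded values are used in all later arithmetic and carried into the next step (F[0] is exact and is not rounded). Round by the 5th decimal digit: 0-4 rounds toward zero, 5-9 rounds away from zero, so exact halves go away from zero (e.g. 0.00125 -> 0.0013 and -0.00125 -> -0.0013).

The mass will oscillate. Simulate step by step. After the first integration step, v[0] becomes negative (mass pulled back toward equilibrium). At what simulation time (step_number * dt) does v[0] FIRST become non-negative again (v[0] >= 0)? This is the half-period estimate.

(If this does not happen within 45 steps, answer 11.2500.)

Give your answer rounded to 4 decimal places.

Answer: 2.0000

Derivation:
Step 0: x=[8.5000] v=[0.0000]
Step 1: x=[8.2938] v=[-0.8250]
Step 2: x=[7.9200] v=[-1.4954]
Step 3: x=[7.4487] v=[-1.8854]
Step 4: x=[6.9682] v=[-1.9219]
Step 5: x=[6.5687] v=[-1.5981]
Step 6: x=[6.3251] v=[-0.9746]
Step 7: x=[6.2830] v=[-0.1684]
Step 8: x=[6.4504] v=[0.6694]
First v>=0 after going negative at step 8, time=2.0000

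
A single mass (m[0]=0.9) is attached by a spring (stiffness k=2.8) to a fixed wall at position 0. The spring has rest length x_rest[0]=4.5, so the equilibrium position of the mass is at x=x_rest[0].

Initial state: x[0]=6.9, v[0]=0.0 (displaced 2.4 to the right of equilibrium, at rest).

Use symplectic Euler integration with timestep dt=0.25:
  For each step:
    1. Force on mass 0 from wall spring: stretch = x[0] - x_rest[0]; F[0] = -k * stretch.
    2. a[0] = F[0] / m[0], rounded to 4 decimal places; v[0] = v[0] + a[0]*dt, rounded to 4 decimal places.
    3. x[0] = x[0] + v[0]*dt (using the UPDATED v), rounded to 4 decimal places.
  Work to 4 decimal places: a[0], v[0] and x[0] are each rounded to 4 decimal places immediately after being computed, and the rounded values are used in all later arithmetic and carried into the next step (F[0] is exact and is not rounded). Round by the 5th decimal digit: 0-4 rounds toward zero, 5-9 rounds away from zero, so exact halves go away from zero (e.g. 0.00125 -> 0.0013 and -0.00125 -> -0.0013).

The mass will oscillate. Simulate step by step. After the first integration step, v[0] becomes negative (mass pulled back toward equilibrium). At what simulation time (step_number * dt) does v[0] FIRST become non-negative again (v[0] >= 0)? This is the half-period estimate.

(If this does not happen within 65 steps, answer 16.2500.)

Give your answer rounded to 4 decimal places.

Step 0: x=[6.9000] v=[0.0000]
Step 1: x=[6.4333] v=[-1.8667]
Step 2: x=[5.5907] v=[-3.3704]
Step 3: x=[4.5360] v=[-4.2187]
Step 4: x=[3.4743] v=[-4.2467]
Step 5: x=[2.6121] v=[-3.4489]
Step 6: x=[2.1170] v=[-1.9805]
Step 7: x=[2.0852] v=[-0.1271]
Step 8: x=[2.5230] v=[1.7511]
First v>=0 after going negative at step 8, time=2.0000

Answer: 2.0000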